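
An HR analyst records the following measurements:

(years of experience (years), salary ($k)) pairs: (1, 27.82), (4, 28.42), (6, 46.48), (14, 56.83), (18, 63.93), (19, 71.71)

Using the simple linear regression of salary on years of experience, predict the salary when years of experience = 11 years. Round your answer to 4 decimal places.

50.7414

n = 6, Σx = 62, Σy = 295.19, Σxy = 3729.23, Σx² = 934
Sxx = Σx² − (Σx)²/n = 934 − 640.666667 = 293.333333
Sxy = Σxy − (Σx)(Σy)/n = 3729.23 − 3050.296667 = 678.933333
b = Sxy/Sxx = 678.933333/293.333333 = 2.314545
a = ȳ − b·x̄ = 49.198333 − 2.314545·10.333333 = 25.281364
ŷ(11) = a + b·11 = 25.281364 + 2.314545·11 = 50.741364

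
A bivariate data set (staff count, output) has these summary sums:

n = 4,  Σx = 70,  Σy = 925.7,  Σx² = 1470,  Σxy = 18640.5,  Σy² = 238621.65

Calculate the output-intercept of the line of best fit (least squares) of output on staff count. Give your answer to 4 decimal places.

57.0857

Sxx = Σx² − (Σx)²/n = 1470 − 1225 = 245
Sxy = Σxy − (Σx)(Σy)/n = 18640.5 − 16199.75 = 2440.75
b = Sxy/Sxx = 2440.75/245 = 9.962245
a = ȳ − b·x̄ = 231.425 − 9.962245·17.5 = 57.085714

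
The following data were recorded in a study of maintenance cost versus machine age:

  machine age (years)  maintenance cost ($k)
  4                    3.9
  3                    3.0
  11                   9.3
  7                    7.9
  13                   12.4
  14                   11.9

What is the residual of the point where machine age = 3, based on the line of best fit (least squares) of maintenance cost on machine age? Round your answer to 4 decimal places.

n = 6, Σx = 52, Σy = 48.4, Σxy = 510, Σx² = 560
Sxx = Σx² − (Σx)²/n = 560 − 450.666667 = 109.333333
Sxy = Σxy − (Σx)(Σy)/n = 510 − 419.466667 = 90.533333
b = Sxy/Sxx = 90.533333/109.333333 = 0.828049
a = ȳ − b·x̄ = 8.066667 − 0.828049·8.666667 = 0.890244
ŷ(3) = 0.890244 + 0.828049·3 = 3.374390
residual = y − ŷ = 3.0 − 3.374390 = -0.374390

-0.3744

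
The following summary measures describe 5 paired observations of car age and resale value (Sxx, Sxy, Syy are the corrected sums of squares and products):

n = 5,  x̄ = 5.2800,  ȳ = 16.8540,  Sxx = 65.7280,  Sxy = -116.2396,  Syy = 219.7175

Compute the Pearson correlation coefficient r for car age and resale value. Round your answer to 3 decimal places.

-0.967

r = Sxy/√(Sxx·Syy) = -116.2396/√(14441.59184) = -116.2396/120.173174 = -0.967267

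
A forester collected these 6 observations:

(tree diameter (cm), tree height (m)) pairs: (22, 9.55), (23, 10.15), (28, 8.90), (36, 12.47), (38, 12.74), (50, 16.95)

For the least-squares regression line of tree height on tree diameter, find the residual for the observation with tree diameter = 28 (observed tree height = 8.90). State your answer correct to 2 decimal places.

n = 6, Σx = 197, Σy = 70.76, Σxy = 2473.29, Σx² = 7037
Sxx = Σx² − (Σx)²/n = 7037 − 6468.166667 = 568.833333
Sxy = Σxy − (Σx)(Σy)/n = 2473.29 − 2323.286667 = 150.003333
b = Sxy/Sxx = 150.003333/568.833333 = 0.263703
a = ȳ − b·x̄ = 11.793333 − 0.263703·32.833333 = 3.135069
ŷ(28) = 3.135069 + 0.263703·28 = 10.518766
residual = y − ŷ = 8.90 − 10.518766 = -1.618766

-1.62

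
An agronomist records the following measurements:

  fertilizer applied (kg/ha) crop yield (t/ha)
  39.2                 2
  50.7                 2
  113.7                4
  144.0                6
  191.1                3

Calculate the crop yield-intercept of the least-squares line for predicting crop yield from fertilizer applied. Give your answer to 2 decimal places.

1.81

n = 5, Σx = 538.7, Σy = 17, Σxy = 2071.9, Σx² = 74290.03
Sxx = Σx² − (Σx)²/n = 74290.03 − 58039.538 = 16250.492
Sxy = Σxy − (Σx)(Σy)/n = 2071.9 − 1831.58 = 240.32
b = Sxy/Sxx = 240.32/16250.492 = 0.014788
a = ȳ − b·x̄ = 3.4 − 0.014788·107.74 = 1.806690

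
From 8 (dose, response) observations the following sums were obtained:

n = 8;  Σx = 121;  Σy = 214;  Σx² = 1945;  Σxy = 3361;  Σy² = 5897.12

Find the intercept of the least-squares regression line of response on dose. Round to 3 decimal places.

10.391

Sxx = Σx² − (Σx)²/n = 1945 − 1830.125 = 114.875
Sxy = Σxy − (Σx)(Σy)/n = 3361 − 3236.75 = 124.25
b = Sxy/Sxx = 124.25/114.875 = 1.081610
a = ȳ − b·x̄ = 26.75 − 1.081610·15.125 = 10.390642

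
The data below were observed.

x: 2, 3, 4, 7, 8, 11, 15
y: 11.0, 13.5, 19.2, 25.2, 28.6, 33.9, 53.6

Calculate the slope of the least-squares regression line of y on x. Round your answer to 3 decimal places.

n = 7, Σx = 50, Σy = 185, Σxy = 1721.4, Σx² = 488
Sxx = Σx² − (Σx)²/n = 488 − 357.142857 = 130.857143
Sxy = Σxy − (Σx)(Σy)/n = 1721.4 − 1321.428571 = 399.971429
b = Sxy/Sxx = 399.971429/130.857143 = 3.056550

3.057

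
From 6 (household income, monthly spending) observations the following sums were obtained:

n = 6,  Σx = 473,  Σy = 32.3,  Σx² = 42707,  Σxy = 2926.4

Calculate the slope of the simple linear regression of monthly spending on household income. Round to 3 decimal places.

0.070

Sxx = Σx² − (Σx)²/n = 42707 − 37288.166667 = 5418.833333
Sxy = Σxy − (Σx)(Σy)/n = 2926.4 − 2546.316667 = 380.083333
b = Sxy/Sxx = 380.083333/5418.833333 = 0.070141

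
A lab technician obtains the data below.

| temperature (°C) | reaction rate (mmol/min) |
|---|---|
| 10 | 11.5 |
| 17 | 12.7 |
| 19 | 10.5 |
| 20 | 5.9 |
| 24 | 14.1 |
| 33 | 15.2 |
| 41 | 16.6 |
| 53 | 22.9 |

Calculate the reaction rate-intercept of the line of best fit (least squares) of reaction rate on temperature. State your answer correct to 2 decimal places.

5.74

n = 8, Σx = 217, Σy = 109.4, Σxy = 3382.7, Σx² = 7305
Sxx = Σx² − (Σx)²/n = 7305 − 5886.125 = 1418.875
Sxy = Σxy − (Σx)(Σy)/n = 3382.7 − 2967.475 = 415.225
b = Sxy/Sxx = 415.225/1418.875 = 0.292644
a = ȳ − b·x̄ = 13.675 − 0.292644·27.125 = 5.737036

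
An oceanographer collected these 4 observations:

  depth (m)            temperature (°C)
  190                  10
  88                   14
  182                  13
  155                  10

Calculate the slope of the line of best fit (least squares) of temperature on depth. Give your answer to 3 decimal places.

n = 4, Σx = 615, Σy = 47, Σxy = 7048, Σx² = 100993
Sxx = Σx² − (Σx)²/n = 100993 − 94556.25 = 6436.75
Sxy = Σxy − (Σx)(Σy)/n = 7048 − 7226.25 = -178.25
b = Sxy/Sxx = -178.25/6436.75 = -0.027693

-0.028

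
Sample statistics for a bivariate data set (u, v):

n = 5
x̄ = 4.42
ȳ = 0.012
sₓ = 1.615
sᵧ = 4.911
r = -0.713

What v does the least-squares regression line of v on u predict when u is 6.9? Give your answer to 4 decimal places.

b = r · sᵧ/sₓ = -0.713 · 4.911/1.615 = -2.168138
a = ȳ − b·x̄ = 0.012 − (-2.168138)·4.42 = 9.595170
ŷ(6.9) = a + b·6.9 = 9.595170 + (-2.168138)·6.9 = -5.364982

-5.3650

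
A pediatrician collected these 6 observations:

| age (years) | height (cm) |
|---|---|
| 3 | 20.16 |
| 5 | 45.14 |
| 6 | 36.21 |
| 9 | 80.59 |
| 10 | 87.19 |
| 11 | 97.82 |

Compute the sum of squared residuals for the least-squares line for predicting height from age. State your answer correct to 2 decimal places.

n = 6, Σx = 44, Σy = 367.11, Σxy = 3176.67, Σx² = 372, Σy² = 27420.8059
Sxx = Σx² − (Σx)²/n = 372 − 322.666667 = 49.333333
Sxy = Σxy − (Σx)(Σy)/n = 3176.67 − 2692.14 = 484.53
Syy = Σy² − (Σy)²/n = 27420.8059 − 22461.62535 = 4959.18055
b = Sxy/Sxx = 484.53/49.333333 = 9.821554
SSE = Syy − b·Sxy = 4959.18055 − 9.821554·484.53 = 200.342964

200.34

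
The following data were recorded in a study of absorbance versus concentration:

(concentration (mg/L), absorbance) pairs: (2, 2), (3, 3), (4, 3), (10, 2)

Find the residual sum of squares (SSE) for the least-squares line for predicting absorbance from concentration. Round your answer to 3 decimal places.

0.839

n = 4, Σx = 19, Σy = 10, Σxy = 45, Σx² = 129, Σy² = 26
Sxx = Σx² − (Σx)²/n = 129 − 90.25 = 38.75
Sxy = Σxy − (Σx)(Σy)/n = 45 − 47.5 = -2.5
Syy = Σy² − (Σy)²/n = 26 − 25 = 1
b = Sxy/Sxx = -2.5/38.75 = -0.064516
SSE = Syy − b·Sxy = 1 − (-0.064516)·(-2.5) = 0.838710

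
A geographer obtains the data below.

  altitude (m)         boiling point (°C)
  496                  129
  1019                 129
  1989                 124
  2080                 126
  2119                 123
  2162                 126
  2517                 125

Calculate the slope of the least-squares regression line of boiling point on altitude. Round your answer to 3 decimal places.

-0.003

n = 7, Σx = 12382, Σy = 882, Σxy = 1551825, Σx² = 25066592
Sxx = Σx² − (Σx)²/n = 25066592 − 21901989.142857 = 3164602.857143
Sxy = Σxy − (Σx)(Σy)/n = 1551825 − 1560132 = -8307
b = Sxy/Sxx = -8307/3164602.857143 = -0.002625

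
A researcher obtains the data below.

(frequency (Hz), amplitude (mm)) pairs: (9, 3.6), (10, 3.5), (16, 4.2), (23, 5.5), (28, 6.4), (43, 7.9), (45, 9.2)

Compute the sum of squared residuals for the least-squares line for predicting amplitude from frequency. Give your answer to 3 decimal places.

n = 7, Σx = 174, Σy = 40.3, Σxy = 1194, Σx² = 5624, Σy² = 261.11
Sxx = Σx² − (Σx)²/n = 5624 − 4325.142857 = 1298.857143
Sxy = Σxy − (Σx)(Σy)/n = 1194 − 1001.742857 = 192.257143
Syy = Σy² − (Σy)²/n = 261.11 − 232.012857 = 29.097143
b = Sxy/Sxx = 192.257143/1298.857143 = 0.148020
SSE = Syy − b·Sxy = 29.097143 − 0.148020·192.257143 = 0.639195

0.639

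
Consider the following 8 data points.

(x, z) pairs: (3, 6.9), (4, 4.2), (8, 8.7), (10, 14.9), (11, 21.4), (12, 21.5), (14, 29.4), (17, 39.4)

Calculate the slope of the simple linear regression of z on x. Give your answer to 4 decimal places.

n = 8, Σx = 79, Σy = 146.4, Σxy = 1830.9, Σx² = 939
Sxx = Σx² − (Σx)²/n = 939 − 780.125 = 158.875
Sxy = Σxy − (Σx)(Σy)/n = 1830.9 − 1445.7 = 385.2
b = Sxy/Sxx = 385.2/158.875 = 2.424548

2.4245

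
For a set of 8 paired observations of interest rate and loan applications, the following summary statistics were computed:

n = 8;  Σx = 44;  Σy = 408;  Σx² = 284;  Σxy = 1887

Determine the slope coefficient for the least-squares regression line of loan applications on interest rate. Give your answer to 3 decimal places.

-8.500

Sxx = Σx² − (Σx)²/n = 284 − 242 = 42
Sxy = Σxy − (Σx)(Σy)/n = 1887 − 2244 = -357
b = Sxy/Sxx = -357/42 = -8.5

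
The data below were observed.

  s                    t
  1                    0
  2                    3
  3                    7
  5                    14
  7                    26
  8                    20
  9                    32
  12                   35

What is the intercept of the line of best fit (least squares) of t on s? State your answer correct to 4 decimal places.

n = 8, Σx = 47, Σy = 137, Σxy = 1147, Σx² = 377
Sxx = Σx² − (Σx)²/n = 377 − 276.125 = 100.875
Sxy = Σxy − (Σx)(Σy)/n = 1147 − 804.875 = 342.125
b = Sxy/Sxx = 342.125/100.875 = 3.391574
a = ȳ − b·x̄ = 17.125 − 3.391574·5.875 = -2.800496

-2.8005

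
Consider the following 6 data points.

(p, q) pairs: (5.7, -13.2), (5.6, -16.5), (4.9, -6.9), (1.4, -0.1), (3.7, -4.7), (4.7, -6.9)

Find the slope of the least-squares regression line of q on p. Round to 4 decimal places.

-3.2559

n = 6, Σx = 26, Σy = -48.3, Σxy = -251.41, Σx² = 125.6
Sxx = Σx² − (Σx)²/n = 125.6 − 112.666667 = 12.933333
Sxy = Σxy − (Σx)(Σy)/n = -251.41 − (-209.3) = -42.11
b = Sxy/Sxx = -42.11/12.933333 = -3.255928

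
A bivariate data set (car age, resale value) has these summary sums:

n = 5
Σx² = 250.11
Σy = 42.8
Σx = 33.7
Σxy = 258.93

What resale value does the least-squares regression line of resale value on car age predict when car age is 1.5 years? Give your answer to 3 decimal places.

15.299

Sxx = Σx² − (Σx)²/n = 250.11 − 227.138 = 22.972
Sxy = Σxy − (Σx)(Σy)/n = 258.93 − 288.472 = -29.542
b = Sxy/Sxx = -29.542/22.972 = -1.286000
a = ȳ − b·x̄ = 8.56 − (-1.286000)·6.74 = 17.227642
ŷ(1.5) = a + b·1.5 = 17.227642 + (-1.286000)·1.5 = 15.298642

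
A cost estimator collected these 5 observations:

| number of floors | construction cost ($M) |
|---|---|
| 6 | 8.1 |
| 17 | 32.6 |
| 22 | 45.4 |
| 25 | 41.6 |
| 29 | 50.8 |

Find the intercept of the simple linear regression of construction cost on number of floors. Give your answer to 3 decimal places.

-0.812

n = 5, Σx = 99, Σy = 178.5, Σxy = 4114.8, Σx² = 2275
Sxx = Σx² − (Σx)²/n = 2275 − 1960.2 = 314.8
Sxy = Σxy − (Σx)(Σy)/n = 4114.8 − 3534.3 = 580.5
b = Sxy/Sxx = 580.5/314.8 = 1.844028
a = ȳ − b·x̄ = 35.7 − 1.844028·19.8 = -0.811753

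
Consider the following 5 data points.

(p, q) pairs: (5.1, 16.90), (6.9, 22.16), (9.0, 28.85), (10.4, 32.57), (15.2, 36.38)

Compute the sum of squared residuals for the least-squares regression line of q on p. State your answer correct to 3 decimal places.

25.273

n = 5, Σx = 46.6, Σy = 136.86, Σxy = 1390.448, Σx² = 493.82, Σy² = 3993.3074
Sxx = Σx² − (Σx)²/n = 493.82 − 434.312 = 59.508
Sxy = Σxy − (Σx)(Σy)/n = 1390.448 − 1275.5352 = 114.9128
Syy = Σy² − (Σy)²/n = 3993.3074 − 3746.13192 = 247.17548
b = Sxy/Sxx = 114.9128/59.508 = 1.931048
SSE = Syy − b·Sxy = 247.17548 − 1.931048·114.9128 = 25.273356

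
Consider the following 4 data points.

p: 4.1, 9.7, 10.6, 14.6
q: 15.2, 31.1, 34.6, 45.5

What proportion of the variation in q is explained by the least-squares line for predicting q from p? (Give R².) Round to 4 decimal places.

n = 4, Σx = 39, Σy = 126.4, Σxy = 1395.05, Σx² = 436.42, Σy² = 4465.66
Sxx = Σx² − (Σx)²/n = 436.42 − 380.25 = 56.17
Sxy = Σxy − (Σx)(Σy)/n = 1395.05 − 1232.4 = 162.65
Syy = Σy² − (Σy)²/n = 4465.66 − 3994.24 = 471.42
R² = Sxy²/(Sxx·Syy) = (162.65)²/(56.17·471.42) = 0.999070

0.9991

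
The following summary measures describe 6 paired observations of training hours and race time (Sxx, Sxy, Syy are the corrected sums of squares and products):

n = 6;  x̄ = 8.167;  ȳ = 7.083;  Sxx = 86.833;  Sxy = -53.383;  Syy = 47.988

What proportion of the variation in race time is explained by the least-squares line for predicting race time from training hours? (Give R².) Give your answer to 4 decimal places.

0.6839

R² = Sxy²/(Sxx·Syy) = (-53.383)²/(86.833·47.988) = 0.683894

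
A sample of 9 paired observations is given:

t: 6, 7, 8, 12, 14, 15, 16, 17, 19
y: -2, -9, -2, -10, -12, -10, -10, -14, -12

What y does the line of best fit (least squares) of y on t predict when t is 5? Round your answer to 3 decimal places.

n = 9, Σx = 114, Σy = -81, Σxy = -1155, Σx² = 1620
Sxx = Σx² − (Σx)²/n = 1620 − 1444 = 176
Sxy = Σxy − (Σx)(Σy)/n = -1155 − (-1026) = -129
b = Sxy/Sxx = -129/176 = -0.732955
a = ȳ − b·x̄ = -9 − (-0.732955)·12.666667 = 0.284091
ŷ(5) = a + b·5 = 0.284091 + (-0.732955)·5 = -3.380682

-3.381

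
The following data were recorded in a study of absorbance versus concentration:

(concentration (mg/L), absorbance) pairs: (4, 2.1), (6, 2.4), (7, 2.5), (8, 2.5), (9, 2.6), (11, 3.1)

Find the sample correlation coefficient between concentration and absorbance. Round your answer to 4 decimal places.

0.9580

n = 6, Σx = 45, Σy = 15.2, Σxy = 117.8, Σx² = 367, Σy² = 39.04
Sxx = Σx² − (Σx)²/n = 367 − 337.5 = 29.5
Sxy = Σxy − (Σx)(Σy)/n = 117.8 − 114 = 3.8
Syy = Σy² − (Σy)²/n = 39.04 − 38.506667 = 0.533333
r = Sxy/√(Sxx·Syy) = 3.8/√(15.733333) = 3.8/3.966527 = 0.958017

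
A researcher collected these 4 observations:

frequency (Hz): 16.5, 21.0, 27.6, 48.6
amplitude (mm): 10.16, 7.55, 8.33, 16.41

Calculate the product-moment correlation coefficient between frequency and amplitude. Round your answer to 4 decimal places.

0.8589

n = 4, Σx = 113.7, Σy = 42.45, Σxy = 1353.624, Σx² = 3836.97, Σy² = 498.9051
Sxx = Σx² − (Σx)²/n = 3836.97 − 3231.9225 = 605.0475
Sxy = Σxy − (Σx)(Σy)/n = 1353.624 − 1206.64125 = 146.98275
Syy = Σy² − (Σy)²/n = 498.9051 − 450.500625 = 48.404475
r = Sxy/√(Sxx·Syy) = 146.98275/√(29287.006588) = 146.98275/171.134469 = 0.858873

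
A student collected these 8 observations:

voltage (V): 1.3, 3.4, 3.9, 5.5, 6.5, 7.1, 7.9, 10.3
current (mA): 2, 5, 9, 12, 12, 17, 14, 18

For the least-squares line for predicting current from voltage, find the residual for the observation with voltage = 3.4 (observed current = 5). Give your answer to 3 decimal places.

n = 8, Σx = 45.9, Σy = 89, Σxy = 615.4, Σx² = 319.87
Sxx = Σx² − (Σx)²/n = 319.87 − 263.35125 = 56.51875
Sxy = Σxy − (Σx)(Σy)/n = 615.4 − 510.6375 = 104.7625
b = Sxy/Sxx = 104.7625/56.51875 = 1.853588
a = ȳ − b·x̄ = 11.125 − 1.853588·5.7375 = 0.490036
ŷ(3.4) = 0.490036 + 1.853588·3.4 = 6.792237
residual = y − ŷ = 5 − 6.792237 = -1.792237

-1.792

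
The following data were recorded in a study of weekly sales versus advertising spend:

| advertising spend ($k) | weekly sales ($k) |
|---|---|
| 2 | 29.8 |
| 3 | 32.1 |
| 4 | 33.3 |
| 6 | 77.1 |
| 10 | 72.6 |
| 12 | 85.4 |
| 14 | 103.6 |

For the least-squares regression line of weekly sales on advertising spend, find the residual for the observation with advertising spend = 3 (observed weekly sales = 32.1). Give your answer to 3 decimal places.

-4.459

n = 7, Σx = 51, Σy = 433.9, Σxy = 3952.9, Σx² = 505
Sxx = Σx² − (Σx)²/n = 505 − 371.571429 = 133.428571
Sxy = Σxy − (Σx)(Σy)/n = 3952.9 − 3161.271429 = 791.628571
b = Sxy/Sxx = 791.628571/133.428571 = 5.932976
a = ȳ − b·x̄ = 61.985714 − 5.932976·7.285714 = 18.759743
ŷ(3) = 18.759743 + 5.932976·3 = 36.558672
residual = y − ŷ = 32.1 − 36.558672 = -4.458672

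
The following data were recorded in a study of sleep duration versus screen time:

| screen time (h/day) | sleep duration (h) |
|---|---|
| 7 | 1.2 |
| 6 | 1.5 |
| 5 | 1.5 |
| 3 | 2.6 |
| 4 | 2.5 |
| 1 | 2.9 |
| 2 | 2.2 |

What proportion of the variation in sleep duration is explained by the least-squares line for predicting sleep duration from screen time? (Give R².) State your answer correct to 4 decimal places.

n = 7, Σx = 28, Σy = 14.4, Σxy = 50, Σx² = 140, Σy² = 32.2
Sxx = Σx² − (Σx)²/n = 140 − 112 = 28
Sxy = Σxy − (Σx)(Σy)/n = 50 − 57.6 = -7.6
Syy = Σy² − (Σy)²/n = 32.2 − 29.622857 = 2.577143
R² = Sxy²/(Sxx·Syy) = (-7.6)²/(28·2.577143) = 0.800443

0.8004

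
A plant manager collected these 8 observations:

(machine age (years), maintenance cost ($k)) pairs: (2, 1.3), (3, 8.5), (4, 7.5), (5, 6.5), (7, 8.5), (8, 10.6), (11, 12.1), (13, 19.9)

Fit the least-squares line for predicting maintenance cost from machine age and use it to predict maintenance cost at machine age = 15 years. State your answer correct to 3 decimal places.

n = 8, Σx = 53, Σy = 74.9, Σxy = 626.7, Σx² = 457
Sxx = Σx² − (Σx)²/n = 457 − 351.125 = 105.875
Sxy = Σxy − (Σx)(Σy)/n = 626.7 − 496.2125 = 130.4875
b = Sxy/Sxx = 130.4875/105.875 = 1.232468
a = ȳ − b·x̄ = 9.3625 − 1.232468·6.625 = 1.197403
ŷ(15) = a + b·15 = 1.197403 + 1.232468·15 = 19.684416

19.684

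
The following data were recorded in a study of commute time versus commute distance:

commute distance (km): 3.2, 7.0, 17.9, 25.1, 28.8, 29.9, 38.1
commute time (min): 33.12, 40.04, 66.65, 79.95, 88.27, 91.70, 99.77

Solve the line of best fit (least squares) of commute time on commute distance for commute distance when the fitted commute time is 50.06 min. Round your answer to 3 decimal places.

10.925

n = 7, Σx = 150, Σy = 499.5, Σxy = 12671.287, Σx² = 4184.72
Sxx = Σx² − (Σx)²/n = 4184.72 − 3214.285714 = 970.434286
Sxy = Σxy − (Σx)(Σy)/n = 12671.287 − 10703.571429 = 1967.715571
b = Sxy/Sxx = 1967.715571/970.434286 = 2.027665
a = ȳ − b·x̄ = 71.357143 − 2.027665·21.428571 = 27.907180
Set a + b·x = 50.06: x = (50.06 − 27.907180) / 2.027665 = 10.925286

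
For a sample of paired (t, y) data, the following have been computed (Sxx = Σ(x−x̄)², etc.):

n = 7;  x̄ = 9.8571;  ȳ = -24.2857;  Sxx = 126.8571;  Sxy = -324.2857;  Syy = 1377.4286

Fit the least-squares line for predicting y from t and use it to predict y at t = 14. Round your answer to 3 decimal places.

-34.876

b = Sxy/Sxx = -324.2857/126.8571 = -2.556307
a = ȳ − b·x̄ = -24.2857 − (-2.556307)·9.8571 = 0.912074
ŷ(14) = a + b·14 = 0.912074 + (-2.556307)·14 = -34.876225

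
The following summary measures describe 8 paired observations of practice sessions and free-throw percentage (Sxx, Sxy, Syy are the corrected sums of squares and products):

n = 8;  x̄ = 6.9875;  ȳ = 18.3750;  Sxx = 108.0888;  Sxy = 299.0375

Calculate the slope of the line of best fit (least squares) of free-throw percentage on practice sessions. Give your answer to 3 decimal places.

2.767

b = Sxy/Sxx = 299.0375/108.0888 = 2.766591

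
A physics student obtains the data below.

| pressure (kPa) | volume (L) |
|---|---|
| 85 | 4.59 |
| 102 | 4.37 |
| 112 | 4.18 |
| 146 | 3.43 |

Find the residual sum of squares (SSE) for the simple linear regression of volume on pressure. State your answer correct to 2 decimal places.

n = 4, Σx = 445, Σy = 16.57, Σxy = 1804.83, Σx² = 51489, Σy² = 69.4023
Sxx = Σx² − (Σx)²/n = 51489 − 49506.25 = 1982.75
Sxy = Σxy − (Σx)(Σy)/n = 1804.83 − 1843.4125 = -38.5825
Syy = Σy² − (Σy)²/n = 69.4023 − 68.641225 = 0.761075
b = Sxy/Sxx = -38.5825/1982.75 = -0.019459
SSE = Syy − b·Sxy = 0.761075 − (-0.019459)·(-38.5825) = 0.010295

0.01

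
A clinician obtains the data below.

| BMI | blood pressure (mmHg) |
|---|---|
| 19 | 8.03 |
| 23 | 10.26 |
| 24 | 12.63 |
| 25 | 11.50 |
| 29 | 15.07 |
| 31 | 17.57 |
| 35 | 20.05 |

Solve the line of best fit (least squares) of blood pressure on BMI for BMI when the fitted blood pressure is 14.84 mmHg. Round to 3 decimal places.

n = 7, Σx = 186, Σy = 95.11, Σxy = 2662.62, Σx² = 5118
Sxx = Σx² − (Σx)²/n = 5118 − 4942.285714 = 175.714286
Sxy = Σxy − (Σx)(Σy)/n = 2662.62 − 2527.208571 = 135.411429
b = Sxy/Sxx = 135.411429/175.714286 = 0.770634
a = ȳ − b·x̄ = 13.587143 − 0.770634·26.571429 = -6.889707
Set a + b·x = 14.84: x = (14.84 − (-6.889707)) / 0.770634 = 28.197177

28.197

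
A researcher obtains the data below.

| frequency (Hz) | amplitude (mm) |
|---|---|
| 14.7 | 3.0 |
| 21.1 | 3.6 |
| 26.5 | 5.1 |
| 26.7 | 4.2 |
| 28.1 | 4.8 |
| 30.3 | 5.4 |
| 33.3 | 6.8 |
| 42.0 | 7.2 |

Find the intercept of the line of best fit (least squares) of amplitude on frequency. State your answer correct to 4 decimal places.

n = 8, Σx = 222.7, Σy = 40.1, Σxy = 1194.69, Σx² = 6657.03
Sxx = Σx² − (Σx)²/n = 6657.03 − 6199.41125 = 457.61875
Sxy = Σxy − (Σx)(Σy)/n = 1194.69 − 1116.28375 = 78.40625
b = Sxy/Sxx = 78.40625/457.61875 = 0.171335
a = ȳ − b·x̄ = 5.0125 − 0.171335·27.8375 = 0.242953

0.2430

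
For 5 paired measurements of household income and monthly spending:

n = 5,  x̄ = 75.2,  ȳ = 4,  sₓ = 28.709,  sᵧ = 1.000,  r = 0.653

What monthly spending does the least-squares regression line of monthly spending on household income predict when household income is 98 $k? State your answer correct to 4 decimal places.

b = r · sᵧ/sₓ = 0.653 · 1/28.709 = 0.022745
a = ȳ − b·x̄ = 4 − 0.022745·75.2 = 2.289540
ŷ(98) = a + b·98 = 2.289540 + 0.022745·98 = 4.518597

4.5186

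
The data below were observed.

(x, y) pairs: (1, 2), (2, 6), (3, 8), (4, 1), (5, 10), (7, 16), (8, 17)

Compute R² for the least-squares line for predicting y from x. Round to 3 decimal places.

0.739

n = 7, Σx = 30, Σy = 60, Σxy = 340, Σx² = 168, Σy² = 750
Sxx = Σx² − (Σx)²/n = 168 − 128.571429 = 39.428571
Sxy = Σxy − (Σx)(Σy)/n = 340 − 257.142857 = 82.857143
Syy = Σy² − (Σy)²/n = 750 − 514.285714 = 235.714286
R² = Sxy²/(Sxx·Syy) = (82.857143)²/(39.428571·235.714286) = 0.738691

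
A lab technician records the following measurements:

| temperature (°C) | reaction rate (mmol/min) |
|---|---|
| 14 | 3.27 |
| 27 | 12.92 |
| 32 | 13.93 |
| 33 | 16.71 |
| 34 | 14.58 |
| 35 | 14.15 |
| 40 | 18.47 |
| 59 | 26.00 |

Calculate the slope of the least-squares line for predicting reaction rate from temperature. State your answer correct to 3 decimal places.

n = 8, Σx = 274, Σy = 120.03, Σxy = 4655.58, Σx² = 10500
Sxx = Σx² − (Σx)²/n = 10500 − 9384.5 = 1115.5
Sxy = Σxy − (Σx)(Σy)/n = 4655.58 − 4111.0275 = 544.5525
b = Sxy/Sxx = 544.5525/1115.5 = 0.488169

0.488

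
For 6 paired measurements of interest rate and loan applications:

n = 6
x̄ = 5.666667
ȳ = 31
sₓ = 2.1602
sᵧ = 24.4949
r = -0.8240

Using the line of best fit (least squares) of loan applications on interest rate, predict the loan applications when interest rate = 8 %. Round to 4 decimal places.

b = r · sᵧ/sₓ = -0.824 · 24.4949/2.1602 = -9.343486
a = ȳ − b·x̄ = 31 − (-9.343486)·5.666667 = 83.946422
ŷ(8) = a + b·8 = 83.946422 + (-9.343486)·8 = 9.198537

9.1985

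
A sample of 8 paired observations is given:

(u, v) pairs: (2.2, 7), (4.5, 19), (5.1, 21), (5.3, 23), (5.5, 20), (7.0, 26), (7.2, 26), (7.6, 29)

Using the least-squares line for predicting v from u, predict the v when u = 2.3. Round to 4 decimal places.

9.2815

n = 8, Σx = 44.4, Σy = 171, Σxy = 1029.5, Σx² = 268.04
Sxx = Σx² − (Σx)²/n = 268.04 − 246.42 = 21.62
Sxy = Σxy − (Σx)(Σy)/n = 1029.5 − 949.05 = 80.45
b = Sxy/Sxx = 80.45/21.62 = 3.721092
a = ȳ − b·x̄ = 21.375 − 3.721092·5.55 = 0.722942
ŷ(2.3) = a + b·2.3 = 0.722942 + 3.721092·2.3 = 9.281452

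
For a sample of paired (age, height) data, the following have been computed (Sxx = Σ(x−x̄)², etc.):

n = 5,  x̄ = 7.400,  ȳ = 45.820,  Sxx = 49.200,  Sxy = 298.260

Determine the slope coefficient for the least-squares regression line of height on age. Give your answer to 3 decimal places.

6.062

b = Sxy/Sxx = 298.26/49.2 = 6.062195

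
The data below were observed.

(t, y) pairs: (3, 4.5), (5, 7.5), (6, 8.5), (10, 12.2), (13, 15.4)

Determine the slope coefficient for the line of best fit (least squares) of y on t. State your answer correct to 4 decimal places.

1.0469

n = 5, Σx = 37, Σy = 48.1, Σxy = 424.2, Σx² = 339
Sxx = Σx² − (Σx)²/n = 339 − 273.8 = 65.2
Sxy = Σxy − (Σx)(Σy)/n = 424.2 − 355.94 = 68.26
b = Sxy/Sxx = 68.26/65.2 = 1.046933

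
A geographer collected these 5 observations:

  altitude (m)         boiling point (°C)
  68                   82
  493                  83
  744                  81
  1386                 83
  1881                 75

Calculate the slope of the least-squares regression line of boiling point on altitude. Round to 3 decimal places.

n = 5, Σx = 4572, Σy = 404, Σxy = 362872, Σx² = 6260366
Sxx = Σx² − (Σx)²/n = 6260366 − 4180636.8 = 2079729.2
Sxy = Σxy − (Σx)(Σy)/n = 362872 − 369417.6 = -6545.6
b = Sxy/Sxx = -6545.6/2079729.2 = -0.003147

-0.003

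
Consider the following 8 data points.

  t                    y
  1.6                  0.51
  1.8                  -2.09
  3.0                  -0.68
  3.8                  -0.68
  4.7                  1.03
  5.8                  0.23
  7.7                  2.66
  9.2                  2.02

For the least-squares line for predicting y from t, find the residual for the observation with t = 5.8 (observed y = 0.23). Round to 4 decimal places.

-0.6419

n = 8, Σx = 37.6, Σy = 3, Σxy = 37.671, Σx² = 228.9
Sxx = Σx² − (Σx)²/n = 228.9 − 176.72 = 52.18
Sxy = Σxy − (Σx)(Σy)/n = 37.671 − 14.1 = 23.571
b = Sxy/Sxx = 23.571/52.18 = 0.451725
a = ȳ − b·x̄ = 0.375 − 0.451725·4.7 = -1.748107
ŷ(5.8) = -1.748107 + 0.451725·5.8 = 0.871897
residual = y − ŷ = 0.23 − 0.871897 = -0.641897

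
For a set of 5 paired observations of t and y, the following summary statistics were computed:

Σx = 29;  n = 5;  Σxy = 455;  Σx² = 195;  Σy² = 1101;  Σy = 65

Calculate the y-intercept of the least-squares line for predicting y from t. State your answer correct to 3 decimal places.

-3.881

Sxx = Σx² − (Σx)²/n = 195 − 168.2 = 26.8
Sxy = Σxy − (Σx)(Σy)/n = 455 − 377 = 78
b = Sxy/Sxx = 78/26.8 = 2.910448
a = ȳ − b·x̄ = 13 − 2.910448·5.8 = -3.880597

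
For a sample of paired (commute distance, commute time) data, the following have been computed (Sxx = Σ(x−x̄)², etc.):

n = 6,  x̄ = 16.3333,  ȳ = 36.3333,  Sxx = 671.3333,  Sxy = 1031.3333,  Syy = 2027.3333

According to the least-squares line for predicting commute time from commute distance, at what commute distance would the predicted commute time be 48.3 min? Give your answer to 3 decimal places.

24.123

b = Sxy/Sxx = 1031.3333/671.3333 = 1.536246
a = ȳ − b·x̄ = 36.3333 − 1.536246·16.3333 = 11.241328
Set a + b·x = 48.3: x = (48.3 − 11.241328) / 1.536246 = 24.122871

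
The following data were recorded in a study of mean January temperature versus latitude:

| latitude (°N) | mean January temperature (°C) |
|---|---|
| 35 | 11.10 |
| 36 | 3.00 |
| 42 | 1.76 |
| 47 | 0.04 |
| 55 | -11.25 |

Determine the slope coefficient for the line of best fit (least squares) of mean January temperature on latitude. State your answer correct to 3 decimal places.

-0.899

n = 5, Σx = 215, Σy = 4.65, Σxy = -46.45, Σx² = 9519
Sxx = Σx² − (Σx)²/n = 9519 − 9245 = 274
Sxy = Σxy − (Σx)(Σy)/n = -46.45 − 199.95 = -246.4
b = Sxy/Sxx = -246.4/274 = -0.899270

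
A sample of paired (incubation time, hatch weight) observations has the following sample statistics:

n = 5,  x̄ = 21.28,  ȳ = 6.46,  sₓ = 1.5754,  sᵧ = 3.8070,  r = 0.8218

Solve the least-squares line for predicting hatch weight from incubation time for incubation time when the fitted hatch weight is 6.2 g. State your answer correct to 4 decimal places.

21.1491

b = r · sᵧ/sₓ = 0.8218 · 3.807/1.5754 = 1.985904
a = ȳ − b·x̄ = 6.46 − 1.985904·21.28 = -35.800030
Set a + b·x = 6.2: x = (6.2 − (-35.800030)) / 1.985904 = 21.149077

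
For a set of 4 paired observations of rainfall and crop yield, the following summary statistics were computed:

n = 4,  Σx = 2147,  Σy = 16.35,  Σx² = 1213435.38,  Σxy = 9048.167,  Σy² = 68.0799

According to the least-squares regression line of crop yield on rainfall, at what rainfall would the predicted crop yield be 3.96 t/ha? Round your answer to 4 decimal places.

508.1727

Sxx = Σx² − (Σx)²/n = 1213435.38 − 1152402.25 = 61033.13
Sxy = Σxy − (Σx)(Σy)/n = 9048.167 − 8775.8625 = 272.3045
b = Sxy/Sxx = 272.3045/61033.13 = 0.004462
a = ȳ − b·x̄ = 4.0875 − 0.004462·536.75 = 1.692744
Set a + b·x = 3.96: x = (3.96 − 1.692744) / 0.004462 = 508.172712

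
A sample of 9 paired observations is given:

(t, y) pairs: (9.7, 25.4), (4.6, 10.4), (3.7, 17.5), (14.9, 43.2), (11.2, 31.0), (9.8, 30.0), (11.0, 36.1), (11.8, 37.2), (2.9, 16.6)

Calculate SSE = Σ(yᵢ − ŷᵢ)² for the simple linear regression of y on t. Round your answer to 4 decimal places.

105.5815

n = 9, Σx = 79.6, Σy = 247.4, Σxy = 2528.05, Σx² = 841.08, Σy² = 7749.42
Sxx = Σx² − (Σx)²/n = 841.08 − 704.017778 = 137.062222
Sxy = Σxy − (Σx)(Σy)/n = 2528.05 − 2188.115556 = 339.934444
Syy = Σy² − (Σy)²/n = 7749.42 − 6800.751111 = 948.668889
b = Sxy/Sxx = 339.934444/137.062222 = 2.480147
SSE = Syy − b·Sxy = 948.668889 − 2.480147·339.934444 = 105.581533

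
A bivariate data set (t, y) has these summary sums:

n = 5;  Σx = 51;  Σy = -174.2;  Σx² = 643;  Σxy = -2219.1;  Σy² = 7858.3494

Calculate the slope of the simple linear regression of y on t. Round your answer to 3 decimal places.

-3.601

Sxx = Σx² − (Σx)²/n = 643 − 520.2 = 122.8
Sxy = Σxy − (Σx)(Σy)/n = -2219.1 − (-1776.84) = -442.26
b = Sxy/Sxx = -442.26/122.8 = -3.601466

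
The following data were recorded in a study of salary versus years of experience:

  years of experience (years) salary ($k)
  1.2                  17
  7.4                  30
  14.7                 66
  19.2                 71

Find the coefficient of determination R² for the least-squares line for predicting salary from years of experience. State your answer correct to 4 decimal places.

0.9591

n = 4, Σx = 42.5, Σy = 184, Σxy = 2575.8, Σx² = 640.93, Σy² = 10586
Sxx = Σx² − (Σx)²/n = 640.93 − 451.5625 = 189.3675
Sxy = Σxy − (Σx)(Σy)/n = 2575.8 − 1955 = 620.8
Syy = Σy² − (Σy)²/n = 10586 − 8464 = 2122
R² = Sxy²/(Sxx·Syy) = (620.8)²/(189.3675·2122) = 0.959075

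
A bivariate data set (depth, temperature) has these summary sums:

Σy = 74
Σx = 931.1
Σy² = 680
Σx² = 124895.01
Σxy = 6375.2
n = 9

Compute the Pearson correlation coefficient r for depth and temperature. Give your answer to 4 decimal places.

Sxx = Σx² − (Σx)²/n = 124895.01 − 96327.467778 = 28567.542222
Sxy = Σxy − (Σx)(Σy)/n = 6375.2 − 7655.711111 = -1280.511111
Syy = Σy² − (Σy)²/n = 680 − 608.444444 = 71.555556
r = Sxy/√(Sxx·Syy) = -1280.511111/√(2044166.354568) = -1280.511111/1429.743458 = -0.895623

-0.8956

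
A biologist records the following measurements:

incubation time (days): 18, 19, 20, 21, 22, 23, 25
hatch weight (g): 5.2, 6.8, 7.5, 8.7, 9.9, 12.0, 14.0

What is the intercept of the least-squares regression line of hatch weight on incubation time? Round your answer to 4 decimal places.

n = 7, Σx = 148, Σy = 64.1, Σxy = 1399.3, Σx² = 3164
Sxx = Σx² − (Σx)²/n = 3164 − 3129.142857 = 34.857143
Sxy = Σxy − (Σx)(Σy)/n = 1399.3 − 1355.257143 = 44.042857
b = Sxy/Sxx = 44.042857/34.857143 = 1.263525
a = ȳ − b·x̄ = 9.157143 − 1.263525·21.142857 = -17.557377

-17.5574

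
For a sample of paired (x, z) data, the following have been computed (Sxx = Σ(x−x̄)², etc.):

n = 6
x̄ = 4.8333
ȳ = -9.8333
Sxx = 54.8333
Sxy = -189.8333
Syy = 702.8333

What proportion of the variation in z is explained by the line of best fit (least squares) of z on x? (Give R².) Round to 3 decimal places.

R² = Sxy²/(Sxx·Syy) = (-189.8333)²/(54.8333·702.8333) = 0.935079

0.935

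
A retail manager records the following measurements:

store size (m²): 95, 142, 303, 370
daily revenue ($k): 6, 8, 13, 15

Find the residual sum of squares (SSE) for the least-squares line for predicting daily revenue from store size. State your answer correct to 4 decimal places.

n = 4, Σx = 910, Σy = 42, Σxy = 11195, Σx² = 257898, Σy² = 494
Sxx = Σx² − (Σx)²/n = 257898 − 207025 = 50873
Sxy = Σxy − (Σx)(Σy)/n = 11195 − 9555 = 1640
Syy = Σy² − (Σy)²/n = 494 − 441 = 53
b = Sxy/Sxx = 1640/50873 = 0.032237
SSE = Syy − b·Sxy = 53 − 0.032237·1640 = 0.131091

0.1311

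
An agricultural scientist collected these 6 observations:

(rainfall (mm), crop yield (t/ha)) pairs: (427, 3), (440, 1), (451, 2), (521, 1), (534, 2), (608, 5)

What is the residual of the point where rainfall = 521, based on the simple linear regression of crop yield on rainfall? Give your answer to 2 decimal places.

n = 6, Σx = 2981, Σy = 14, Σxy = 7252, Σx² = 1505591
Sxx = Σx² − (Σx)²/n = 1505591 − 1481060.166667 = 24530.833333
Sxy = Σxy − (Σx)(Σy)/n = 7252 − 6955.666667 = 296.333333
b = Sxy/Sxx = 296.333333/24530.833333 = 0.012080
a = ȳ − b·x̄ = 2.333333 − 0.012080·496.833333 = -3.668431
ŷ(521) = -3.668431 + 0.012080·521 = 2.625268
residual = y − ŷ = 1 − 2.625268 = -1.625268

-1.63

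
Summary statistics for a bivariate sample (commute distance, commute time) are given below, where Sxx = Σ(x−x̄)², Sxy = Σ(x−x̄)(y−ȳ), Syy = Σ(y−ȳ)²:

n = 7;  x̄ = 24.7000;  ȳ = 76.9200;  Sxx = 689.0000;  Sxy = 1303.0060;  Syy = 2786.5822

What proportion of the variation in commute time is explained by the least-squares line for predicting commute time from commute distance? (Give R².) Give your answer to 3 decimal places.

R² = Sxy²/(Sxx·Syy) = (1303.006)²/(689·2786.5822) = 0.884304

0.884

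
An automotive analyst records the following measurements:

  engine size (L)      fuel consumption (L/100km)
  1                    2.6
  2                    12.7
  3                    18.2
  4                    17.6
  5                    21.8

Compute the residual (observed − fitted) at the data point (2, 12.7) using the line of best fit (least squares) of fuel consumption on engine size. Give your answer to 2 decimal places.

2.45

n = 5, Σx = 15, Σy = 72.9, Σxy = 262, Σx² = 55
Sxx = Σx² − (Σx)²/n = 55 − 45 = 10
Sxy = Σxy − (Σx)(Σy)/n = 262 − 218.7 = 43.3
b = Sxy/Sxx = 43.3/10 = 4.33
a = ȳ − b·x̄ = 14.58 − 4.33·3 = 1.59
ŷ(2) = 1.59 + 4.33·2 = 10.25
residual = y − ŷ = 12.7 − 10.25 = 2.45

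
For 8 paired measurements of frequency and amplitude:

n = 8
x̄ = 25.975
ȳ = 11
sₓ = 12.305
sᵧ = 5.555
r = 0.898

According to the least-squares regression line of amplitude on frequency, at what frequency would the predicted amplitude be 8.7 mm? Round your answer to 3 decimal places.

20.302

b = r · sᵧ/sₓ = 0.898 · 5.555/12.305 = 0.405395
a = ȳ − b·x̄ = 11 − 0.405395·25.975 = 0.469855
Set a + b·x = 8.7: x = (8.7 − 0.469855) / 0.405395 = 20.301526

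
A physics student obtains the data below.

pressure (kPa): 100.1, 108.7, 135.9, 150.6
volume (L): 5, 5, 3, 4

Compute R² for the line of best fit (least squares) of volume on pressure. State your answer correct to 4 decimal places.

0.5700

n = 4, Σx = 495.3, Σy = 17, Σxy = 2054.1, Σx² = 62984.87, Σy² = 75
Sxx = Σx² − (Σx)²/n = 62984.87 − 61330.5225 = 1654.3475
Sxy = Σxy − (Σx)(Σy)/n = 2054.1 − 2105.025 = -50.925
Syy = Σy² − (Σy)²/n = 75 − 72.25 = 2.75
R² = Sxy²/(Sxx·Syy) = (-50.925)²/(1654.3475·2.75) = 0.570036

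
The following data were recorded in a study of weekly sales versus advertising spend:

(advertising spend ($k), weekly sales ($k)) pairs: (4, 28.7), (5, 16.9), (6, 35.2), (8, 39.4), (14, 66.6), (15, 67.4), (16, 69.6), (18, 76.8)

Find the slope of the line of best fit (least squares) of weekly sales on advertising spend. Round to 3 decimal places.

n = 8, Σx = 86, Σy = 400.6, Σxy = 5165.1, Σx² = 1142
Sxx = Σx² − (Σx)²/n = 1142 − 924.5 = 217.5
Sxy = Σxy − (Σx)(Σy)/n = 5165.1 − 4306.45 = 858.65
b = Sxy/Sxx = 858.65/217.5 = 3.947816

3.948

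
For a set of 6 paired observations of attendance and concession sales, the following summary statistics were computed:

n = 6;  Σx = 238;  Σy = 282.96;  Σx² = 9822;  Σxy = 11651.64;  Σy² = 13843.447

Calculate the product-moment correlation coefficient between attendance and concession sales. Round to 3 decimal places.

Sxx = Σx² − (Σx)²/n = 9822 − 9440.666667 = 381.333333
Sxy = Σxy − (Σx)(Σy)/n = 11651.64 − 11224.08 = 427.56
Syy = Σy² − (Σy)²/n = 13843.447 − 13344.3936 = 499.0534
r = Sxy/√(Sxx·Syy) = 427.56/√(190305.696533) = 427.56/436.240411 = 0.980102

0.980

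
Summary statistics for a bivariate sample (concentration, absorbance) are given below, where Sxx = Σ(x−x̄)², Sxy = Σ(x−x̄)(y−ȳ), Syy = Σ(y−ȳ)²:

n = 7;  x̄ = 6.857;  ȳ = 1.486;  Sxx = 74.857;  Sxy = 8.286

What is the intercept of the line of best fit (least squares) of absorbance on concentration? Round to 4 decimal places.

0.7270

b = Sxy/Sxx = 8.286/74.857 = 0.110691
a = ȳ − b·x̄ = 1.486 − 0.110691·6.857 = 0.726991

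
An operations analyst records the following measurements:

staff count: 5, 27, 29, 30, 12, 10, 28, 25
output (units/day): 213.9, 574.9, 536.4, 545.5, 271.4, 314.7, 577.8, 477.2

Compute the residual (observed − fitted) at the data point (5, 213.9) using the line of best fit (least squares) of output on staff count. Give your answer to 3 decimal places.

n = 8, Σx = 166, Σy = 3511.8, Σxy = 83024.6, Σx² = 4148
Sxx = Σx² − (Σx)²/n = 4148 − 3444.5 = 703.5
Sxy = Σxy − (Σx)(Σy)/n = 83024.6 − 72869.85 = 10154.75
b = Sxy/Sxx = 10154.75/703.5 = 14.434613
a = ȳ − b·x̄ = 438.975 − 14.434613·20.75 = 139.456787
ŷ(5) = 139.456787 + 14.434613·5 = 211.629851
residual = y − ŷ = 213.9 − 211.629851 = 2.270149

2.270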